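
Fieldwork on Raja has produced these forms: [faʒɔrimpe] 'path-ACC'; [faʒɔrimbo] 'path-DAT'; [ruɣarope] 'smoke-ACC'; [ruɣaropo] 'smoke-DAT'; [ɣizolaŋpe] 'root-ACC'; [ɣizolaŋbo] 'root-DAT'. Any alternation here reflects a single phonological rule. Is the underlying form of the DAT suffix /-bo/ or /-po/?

/-bo/

The DAT morpheme has two allomorphs, [-bo] and [-po].
By contrast the ACC suffix keeps its initial [p] throughout — that segment must be underlying.
The DAT suffix is therefore /-bo/ underlyingly, with post-vocalic devoicing: voiced stops become voiceless after a vowel.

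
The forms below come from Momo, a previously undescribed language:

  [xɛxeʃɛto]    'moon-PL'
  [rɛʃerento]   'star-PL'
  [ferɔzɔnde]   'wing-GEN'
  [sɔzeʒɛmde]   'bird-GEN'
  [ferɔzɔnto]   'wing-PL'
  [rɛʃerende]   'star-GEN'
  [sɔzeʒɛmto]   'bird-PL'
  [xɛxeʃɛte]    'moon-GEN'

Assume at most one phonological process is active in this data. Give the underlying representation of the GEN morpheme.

The GEN suffix surfaces as [-de] and [-te], depending on the final segment of the stem.
By contrast the PL suffix keeps its initial [t] throughout — that segment must be underlying.
So the underlying form is /-de/, and voiced stops become voiceless after a vowel.

/-de/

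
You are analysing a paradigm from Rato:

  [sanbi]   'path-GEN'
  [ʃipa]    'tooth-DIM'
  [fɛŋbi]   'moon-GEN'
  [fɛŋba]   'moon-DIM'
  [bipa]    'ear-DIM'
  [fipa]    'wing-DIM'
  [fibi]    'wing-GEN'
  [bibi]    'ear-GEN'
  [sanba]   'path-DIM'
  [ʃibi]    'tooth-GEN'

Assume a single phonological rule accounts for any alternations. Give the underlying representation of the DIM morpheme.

/-pa/

The DIM morpheme has two allomorphs, [-ba] and [-pa].
The GEN suffix, which begins with [b], is invariant after every stem; so [b] is not altered by any rule here.
The DIM suffix is therefore /-pa/ underlyingly, with post-nasal voicing: voiceless stops become voiced after a nasal.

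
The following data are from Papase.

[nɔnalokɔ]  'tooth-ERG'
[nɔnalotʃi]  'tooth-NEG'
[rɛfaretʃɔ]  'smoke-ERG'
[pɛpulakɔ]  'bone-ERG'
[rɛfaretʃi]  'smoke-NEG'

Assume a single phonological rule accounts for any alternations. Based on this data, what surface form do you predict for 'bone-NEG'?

The stem for 'tooth' ends in [tʃ] in [nɔnalotʃi] but [k] in [nɔnalokɔ].
Compare 'smoke', with invariant [tʃ] in [rɛfaretʃi] and [rɛfaretʃɔ]: an analysis with underlying /tʃ/ and a rule producing [k] before the ERG suffix would wrongly predict alternation here too.
Therefore /k/ is basic and [tʃ] is derived by palatalization before a front vowel (/k/ becomes palato-alveolar [tʃ] before a front vowel).
The one attested form of 'bone', [pɛpulakɔ], shows underlying /pɛpulak/. Applying the same rule before a front vowel gives [pɛpulatʃi].

[pɛpulatʃi]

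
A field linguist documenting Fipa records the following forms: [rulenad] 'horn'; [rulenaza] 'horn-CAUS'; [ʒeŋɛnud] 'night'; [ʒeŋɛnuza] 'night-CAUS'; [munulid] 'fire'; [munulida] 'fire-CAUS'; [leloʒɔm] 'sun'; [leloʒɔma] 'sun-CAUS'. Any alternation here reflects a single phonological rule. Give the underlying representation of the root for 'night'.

/ʒeŋɛnuz/

The stem for 'night' ends in [d] in [ʒeŋɛnud] but [z] in [ʒeŋɛnuza].
Compare 'fire', with invariant [d] in [munulid] and [munulida]: an analysis with underlying /d/ and a rule producing [z] before the CAUS suffix would wrongly predict alternation here too.
The alternation reflects word-final hardening: voiced fricatives become stops word-finally. /z/ is underlying.
Hence 'night' is /ʒeŋɛnuz/ underlyingly.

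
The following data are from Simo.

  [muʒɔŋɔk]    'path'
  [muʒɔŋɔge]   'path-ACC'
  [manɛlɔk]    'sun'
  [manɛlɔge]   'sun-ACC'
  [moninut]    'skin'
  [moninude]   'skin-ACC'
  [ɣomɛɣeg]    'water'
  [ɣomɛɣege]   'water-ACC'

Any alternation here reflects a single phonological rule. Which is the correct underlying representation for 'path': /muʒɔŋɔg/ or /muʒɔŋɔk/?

The root 'path' surfaces as [muʒɔŋɔk] and [muʒɔŋɔge], with a stem-final [k] ~ [g] alternation.
The stem 'water' ([ɣomɛɣeg], [ɣomɛɣege]) shows [g] unchanged in both environments, so [g] cannot be basic with [k] derived in isolation.
So /k/ is underlying, and a rule of intervocalic voicing — voiceless stops become voiced between vowels — gives [g].

/muʒɔŋɔk/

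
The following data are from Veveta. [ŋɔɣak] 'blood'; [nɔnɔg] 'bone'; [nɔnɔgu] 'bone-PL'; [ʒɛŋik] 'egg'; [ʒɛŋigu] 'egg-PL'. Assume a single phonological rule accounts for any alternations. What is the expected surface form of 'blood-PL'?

[ŋɔɣagu]

In [ʒɛŋik] and [ʒɛŋigu] the final segment of 'egg' alternates: [k] ~ [g].
If /g/ were underlying and a rule turned it into [k] in isolation, 'bone' would also alternate; but it has [g] in both [nɔnɔg] and [nɔnɔgu].
Therefore /k/ is basic and [g] is derived by intervocalic voicing (voiceless stops become voiced between vowels).
The one attested form of 'blood', [ŋɔɣak], shows underlying /ŋɔɣak/. Applying the same rule between vowels gives [ŋɔɣagu].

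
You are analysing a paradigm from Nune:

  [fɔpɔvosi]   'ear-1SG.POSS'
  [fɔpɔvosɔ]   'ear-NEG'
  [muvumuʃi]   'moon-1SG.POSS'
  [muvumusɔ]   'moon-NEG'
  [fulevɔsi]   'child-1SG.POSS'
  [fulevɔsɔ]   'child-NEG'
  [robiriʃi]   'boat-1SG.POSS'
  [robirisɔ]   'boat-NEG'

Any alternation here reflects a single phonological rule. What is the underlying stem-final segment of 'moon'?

In [muvumuʃi] and [muvumusɔ] the final segment of 'moon' alternates: [ʃ] ~ [s].
Compare 'ear', with invariant [s] in [fɔpɔvosi] and [fɔpɔvosɔ]: an analysis with underlying /s/ and a rule producing [ʃ] before the 1SG.POSS suffix would wrongly predict alternation here too.
The underlying segment must be /ʃ/; palato-alveolar /ʃ/ becomes [s] when no front vowel follows, yielding [s] there.

/ʃ/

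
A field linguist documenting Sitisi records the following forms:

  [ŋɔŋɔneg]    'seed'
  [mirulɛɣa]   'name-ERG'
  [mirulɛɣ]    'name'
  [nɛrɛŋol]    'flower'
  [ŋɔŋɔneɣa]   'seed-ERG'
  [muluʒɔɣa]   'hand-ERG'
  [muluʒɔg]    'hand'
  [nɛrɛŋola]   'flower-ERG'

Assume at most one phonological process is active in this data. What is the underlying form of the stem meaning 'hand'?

/muluʒɔg/

In [muluʒɔg] and [muluʒɔɣa] the final segment of 'hand' alternates: [g] ~ [ɣ].
If /ɣ/ were underlying and a rule turned it into [g] in isolation, 'name' would also alternate; but it has [ɣ] in both [mirulɛɣ] and [mirulɛɣa].
The alternation reflects intervocalic spirantization: voiced stops become fricatives between vowels. /g/ is underlying.
Hence 'hand' is /muluʒɔg/ underlyingly.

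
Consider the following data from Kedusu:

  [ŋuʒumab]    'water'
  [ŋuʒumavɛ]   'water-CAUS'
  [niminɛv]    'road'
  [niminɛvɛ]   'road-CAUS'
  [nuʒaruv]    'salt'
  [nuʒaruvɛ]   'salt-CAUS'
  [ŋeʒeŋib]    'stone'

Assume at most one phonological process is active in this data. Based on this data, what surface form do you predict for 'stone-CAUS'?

[ŋeʒeŋivɛ]

The stem for 'water' ends in [b] in [ŋuʒumab] but [v] in [ŋuʒumavɛ].
The stem 'salt' ([nuʒaruv], [nuʒaruvɛ]) shows [v] unchanged in both environments, so [v] cannot be basic with [b] derived in isolation.
The alternation reflects intervocalic spirantization: voiced stops become fricatives between vowels. /b/ is underlying.
The one attested form of 'stone', [ŋeʒeŋib], shows underlying /ŋeʒeŋib/. Applying the same rule between vowels gives [ŋeʒeŋivɛ].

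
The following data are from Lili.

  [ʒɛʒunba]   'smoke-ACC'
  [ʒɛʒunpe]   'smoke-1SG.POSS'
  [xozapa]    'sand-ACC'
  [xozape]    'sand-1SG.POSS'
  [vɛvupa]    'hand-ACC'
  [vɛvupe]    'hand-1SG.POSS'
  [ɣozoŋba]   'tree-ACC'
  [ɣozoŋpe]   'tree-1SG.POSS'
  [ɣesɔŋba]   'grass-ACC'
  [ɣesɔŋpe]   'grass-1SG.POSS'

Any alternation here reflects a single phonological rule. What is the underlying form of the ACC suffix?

/-ba/

The ACC morpheme has two allomorphs, [-ba] and [-pa].
The 1SG.POSS suffix, which begins with [p], is invariant after every stem; so [p] is not altered by any rule here.
The ACC suffix is therefore /-ba/ underlyingly, with post-vocalic devoicing: voiced stops become voiceless after a vowel.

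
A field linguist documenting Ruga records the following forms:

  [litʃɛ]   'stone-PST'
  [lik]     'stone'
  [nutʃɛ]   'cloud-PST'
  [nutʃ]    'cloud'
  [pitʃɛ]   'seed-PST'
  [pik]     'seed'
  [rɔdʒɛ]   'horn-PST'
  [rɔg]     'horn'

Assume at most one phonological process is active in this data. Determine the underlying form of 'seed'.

/pik/

The root 'seed' surfaces as [pitʃɛ] and [pik], with a stem-final [tʃ] ~ [k] alternation.
But 'cloud' keeps [tʃ] in both environments ([nutʃɛ], [nutʃ]), so there is no rule changing /tʃ/ to [k] in isolation.
The underlying segment must be /k/; /k/ and /g/ become palato-alveolar [tʃ] and [dʒ] before a front vowel, yielding [tʃ] there.
Hence 'seed' is /pik/ underlyingly.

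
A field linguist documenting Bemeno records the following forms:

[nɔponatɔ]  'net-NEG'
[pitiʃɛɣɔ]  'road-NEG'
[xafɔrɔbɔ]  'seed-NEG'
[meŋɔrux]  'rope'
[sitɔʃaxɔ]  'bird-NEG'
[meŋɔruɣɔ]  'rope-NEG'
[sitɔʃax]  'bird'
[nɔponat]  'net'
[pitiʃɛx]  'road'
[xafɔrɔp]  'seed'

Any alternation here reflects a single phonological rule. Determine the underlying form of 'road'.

The root 'road' surfaces as [pitiʃɛɣɔ] and [pitiʃɛx], with a stem-final [ɣ] ~ [x] alternation.
But 'bird' keeps [x] in both environments ([sitɔʃaxɔ], [sitɔʃax]), so there is no rule changing /x/ to [ɣ] before the NEG suffix.
The alternation reflects word-final obstruent devoicing: voiced obstruents become voiceless word-finally. /ɣ/ is underlying.

/pitiʃɛɣ/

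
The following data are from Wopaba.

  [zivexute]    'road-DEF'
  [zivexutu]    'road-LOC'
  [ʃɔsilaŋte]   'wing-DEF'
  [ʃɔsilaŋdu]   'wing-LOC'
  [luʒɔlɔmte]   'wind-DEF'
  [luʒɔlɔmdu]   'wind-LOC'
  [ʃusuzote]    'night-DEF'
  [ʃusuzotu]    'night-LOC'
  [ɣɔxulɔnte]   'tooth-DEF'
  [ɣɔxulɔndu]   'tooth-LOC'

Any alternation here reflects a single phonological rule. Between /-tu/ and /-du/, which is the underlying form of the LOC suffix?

/-du/

The LOC suffix surfaces as [-du] and [-tu], depending on the final segment of the stem.
By contrast the DEF suffix keeps its initial [t] throughout — that segment must be underlying.
The LOC suffix is therefore /-du/ underlyingly, with post-vocalic devoicing: voiced stops become voiceless after a vowel.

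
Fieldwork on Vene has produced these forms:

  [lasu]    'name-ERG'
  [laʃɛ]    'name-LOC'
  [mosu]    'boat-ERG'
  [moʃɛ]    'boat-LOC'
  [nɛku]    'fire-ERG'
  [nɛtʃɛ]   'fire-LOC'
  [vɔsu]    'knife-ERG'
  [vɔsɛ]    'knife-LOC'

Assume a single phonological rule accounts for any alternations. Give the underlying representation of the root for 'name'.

/laʃ/

The stem for 'name' ends in [s] in [lasu] but [ʃ] in [laʃɛ].
The stem 'knife' ([vɔsu], [vɔsɛ]) shows [s] unchanged in both environments, so [s] cannot be basic with [ʃ] derived before the LOC suffix.
Therefore /ʃ/ is basic and [s] is derived by depalatalization (palato-alveolar /tʃ/ and /ʃ/ become [k] and [s] when no front vowel follows).
Hence 'name' is /laʃ/ underlyingly.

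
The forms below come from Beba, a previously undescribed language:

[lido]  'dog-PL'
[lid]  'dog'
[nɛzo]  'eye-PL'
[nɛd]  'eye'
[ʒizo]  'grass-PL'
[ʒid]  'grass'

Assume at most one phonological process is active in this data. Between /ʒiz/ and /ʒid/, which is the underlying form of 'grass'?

/ʒiz/

The root 'grass' surfaces as [ʒizo] and [ʒid], with a stem-final [z] ~ [d] alternation.
But 'dog' keeps [d] in both environments ([lido], [lid]), so there is no rule changing /d/ to [z] before the PL suffix.
Therefore /z/ is basic and [d] is derived by word-final hardening (voiced fricatives become stops word-finally).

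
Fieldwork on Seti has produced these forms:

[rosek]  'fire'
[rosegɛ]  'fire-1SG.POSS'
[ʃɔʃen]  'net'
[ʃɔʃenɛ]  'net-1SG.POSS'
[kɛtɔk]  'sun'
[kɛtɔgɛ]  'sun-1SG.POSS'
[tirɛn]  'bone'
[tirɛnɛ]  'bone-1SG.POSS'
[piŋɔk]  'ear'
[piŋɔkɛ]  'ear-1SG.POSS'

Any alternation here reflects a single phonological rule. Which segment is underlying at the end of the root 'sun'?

'sun' shows [k] ~ [g] at the end of the stem ([kɛtɔk] vs [kɛtɔgɛ]).
Compare 'ear', with invariant [k] in [piŋɔk] and [piŋɔkɛ]: an analysis with underlying /k/ and a rule producing [g] before the 1SG.POSS suffix would wrongly predict alternation here too.
So /g/ is underlying, and a rule of word-final obstruent devoicing — voiced obstruents become voiceless word-finally — gives [k].

/g/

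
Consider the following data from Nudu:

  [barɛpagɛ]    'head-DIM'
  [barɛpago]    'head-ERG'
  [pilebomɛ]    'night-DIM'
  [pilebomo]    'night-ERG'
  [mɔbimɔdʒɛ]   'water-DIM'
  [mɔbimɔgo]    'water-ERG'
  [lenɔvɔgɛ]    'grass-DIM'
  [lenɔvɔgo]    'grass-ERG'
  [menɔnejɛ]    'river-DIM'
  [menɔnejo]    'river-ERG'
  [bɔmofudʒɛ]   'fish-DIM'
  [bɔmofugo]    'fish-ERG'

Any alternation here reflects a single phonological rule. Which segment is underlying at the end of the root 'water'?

/dʒ/

The root 'water' surfaces as [mɔbimɔdʒɛ] and [mɔbimɔgo], with a stem-final [dʒ] ~ [g] alternation.
The stem 'head' ([barɛpagɛ], [barɛpago]) shows [g] unchanged in both environments, so [g] cannot be basic with [dʒ] derived before the DIM suffix.
The alternation reflects depalatalization: palato-alveolar /dʒ/ becomes [g] when no front vowel follows. /dʒ/ is underlying.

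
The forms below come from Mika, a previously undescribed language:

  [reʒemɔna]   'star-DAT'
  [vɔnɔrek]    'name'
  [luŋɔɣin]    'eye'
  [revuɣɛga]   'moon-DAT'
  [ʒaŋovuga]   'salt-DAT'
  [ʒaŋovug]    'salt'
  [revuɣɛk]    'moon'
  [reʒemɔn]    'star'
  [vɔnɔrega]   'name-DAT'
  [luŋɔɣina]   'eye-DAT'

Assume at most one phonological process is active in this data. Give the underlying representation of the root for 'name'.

/vɔnɔrek/

In [vɔnɔrega] and [vɔnɔrek] the final segment of 'name' alternates: [g] ~ [k].
If /g/ were underlying and a rule turned it into [k] in isolation, 'salt' would also alternate; but it has [g] in both [ʒaŋovuga] and [ʒaŋovug].
The alternation reflects intervocalic voicing: voiceless stops become voiced between vowels. /k/ is underlying.
Hence 'name' is /vɔnɔrek/ underlyingly.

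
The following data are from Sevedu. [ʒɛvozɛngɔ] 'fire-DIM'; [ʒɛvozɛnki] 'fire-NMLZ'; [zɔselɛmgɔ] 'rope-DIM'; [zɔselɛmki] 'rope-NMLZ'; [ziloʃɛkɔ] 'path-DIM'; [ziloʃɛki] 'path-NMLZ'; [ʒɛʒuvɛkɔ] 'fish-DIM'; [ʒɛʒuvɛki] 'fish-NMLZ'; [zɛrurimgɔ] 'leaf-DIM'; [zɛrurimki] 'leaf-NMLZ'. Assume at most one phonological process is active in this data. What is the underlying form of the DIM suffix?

The DIM suffix surfaces as [-gɔ] and [-kɔ], depending on the final segment of the stem.
The NMLZ suffix, which begins with [k], is invariant after every stem; so [k] is not altered by any rule here.
So the underlying form is /-gɔ/, and voiced stops become voiceless after a vowel.

/-gɔ/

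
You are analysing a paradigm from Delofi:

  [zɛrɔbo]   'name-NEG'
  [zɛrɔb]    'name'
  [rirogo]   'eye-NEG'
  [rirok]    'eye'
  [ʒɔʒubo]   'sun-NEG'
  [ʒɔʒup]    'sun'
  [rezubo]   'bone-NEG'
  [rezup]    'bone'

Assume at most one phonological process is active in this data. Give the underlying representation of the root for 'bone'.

/rezup/

The root 'bone' surfaces as [rezubo] and [rezup], with a stem-final [b] ~ [p] alternation.
But 'name' keeps [b] in both environments ([zɛrɔbo], [zɛrɔb]), so there is no rule changing /b/ to [p] in isolation.
The alternation reflects intervocalic voicing: voiceless stops become voiced between vowels. /p/ is underlying.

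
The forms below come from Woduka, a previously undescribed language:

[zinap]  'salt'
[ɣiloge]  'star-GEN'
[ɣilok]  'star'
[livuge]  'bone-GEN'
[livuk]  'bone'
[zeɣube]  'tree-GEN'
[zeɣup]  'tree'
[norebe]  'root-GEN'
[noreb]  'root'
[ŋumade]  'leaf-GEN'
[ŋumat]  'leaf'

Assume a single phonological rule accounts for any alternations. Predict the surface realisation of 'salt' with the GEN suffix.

'tree' shows [b] ~ [p] at the end of the stem ([zeɣube] vs [zeɣup]).
If /b/ were underlying and a rule turned it into [p] in isolation, 'root' would also alternate; but it has [b] in both [norebe] and [noreb].
Therefore /p/ is basic and [b] is derived by intervocalic voicing (voiceless stops become voiced between vowels).
From [zinap] the stem 'salt' is /zinap/; between vowels this yields [zinabe].

[zinabe]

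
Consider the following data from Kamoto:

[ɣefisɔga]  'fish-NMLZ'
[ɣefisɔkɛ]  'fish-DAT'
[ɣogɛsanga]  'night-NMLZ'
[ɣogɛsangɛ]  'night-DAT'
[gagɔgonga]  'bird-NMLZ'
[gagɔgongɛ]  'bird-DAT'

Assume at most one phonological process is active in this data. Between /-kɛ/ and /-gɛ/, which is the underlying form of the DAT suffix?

The DAT suffix surfaces as [-gɛ] and [-kɛ], depending on the final segment of the stem.
The NMLZ suffix, which begins with [g], is invariant after every stem; so [g] is not altered by any rule here.
The DAT suffix is therefore /-kɛ/ underlyingly, with post-nasal voicing: voiceless stops become voiced after a nasal.

/-kɛ/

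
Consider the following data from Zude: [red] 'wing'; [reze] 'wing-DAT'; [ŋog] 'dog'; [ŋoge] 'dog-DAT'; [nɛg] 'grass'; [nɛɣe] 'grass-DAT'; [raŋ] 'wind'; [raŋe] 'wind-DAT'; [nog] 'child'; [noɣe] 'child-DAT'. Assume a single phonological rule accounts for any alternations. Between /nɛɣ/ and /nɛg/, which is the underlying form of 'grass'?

The root 'grass' surfaces as [nɛg] and [nɛɣe], with a stem-final [g] ~ [ɣ] alternation.
The stem 'dog' ([ŋog], [ŋoge]) shows [g] unchanged in both environments, so [g] cannot be basic with [ɣ] derived before the DAT suffix.
Therefore /ɣ/ is basic and [g] is derived by word-final hardening (voiced fricatives become stops word-finally).

/nɛɣ/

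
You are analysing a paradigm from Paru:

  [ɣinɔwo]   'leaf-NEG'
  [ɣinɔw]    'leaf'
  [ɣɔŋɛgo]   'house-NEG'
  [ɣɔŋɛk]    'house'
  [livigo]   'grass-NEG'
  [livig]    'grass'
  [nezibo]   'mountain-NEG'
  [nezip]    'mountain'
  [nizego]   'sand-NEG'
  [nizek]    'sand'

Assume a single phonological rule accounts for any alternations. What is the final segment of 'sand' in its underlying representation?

In [nizego] and [nizek] the final segment of 'sand' alternates: [g] ~ [k].
The stem 'grass' ([livigo], [livig]) shows [g] unchanged in both environments, so [g] cannot be basic with [k] derived in isolation.
The alternation reflects intervocalic voicing: voiceless stops become voiced between vowels. /k/ is underlying.

/k/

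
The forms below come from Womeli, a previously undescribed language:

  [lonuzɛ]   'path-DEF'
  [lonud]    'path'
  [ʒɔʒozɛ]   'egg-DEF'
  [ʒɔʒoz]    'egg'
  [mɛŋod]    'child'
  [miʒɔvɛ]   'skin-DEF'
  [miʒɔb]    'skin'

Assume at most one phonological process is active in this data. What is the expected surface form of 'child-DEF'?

The root 'path' surfaces as [lonuzɛ] and [lonud], with a stem-final [z] ~ [d] alternation.
But 'egg' keeps [z] in both environments ([ʒɔʒozɛ], [ʒɔʒoz]), so there is no rule changing /z/ to [d] in isolation.
Therefore /d/ is basic and [z] is derived by intervocalic spirantization (voiced stops become fricatives between vowels).
The one attested form of 'child', [mɛŋod], shows underlying /mɛŋod/. Applying the same rule between vowels gives [mɛŋozɛ].

[mɛŋozɛ]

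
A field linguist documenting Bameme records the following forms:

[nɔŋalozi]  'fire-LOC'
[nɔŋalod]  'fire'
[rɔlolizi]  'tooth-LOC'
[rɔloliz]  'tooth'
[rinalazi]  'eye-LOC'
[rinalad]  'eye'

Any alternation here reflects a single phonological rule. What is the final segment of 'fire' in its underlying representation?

/d/

The root 'fire' surfaces as [nɔŋalozi] and [nɔŋalod], with a stem-final [z] ~ [d] alternation.
But 'tooth' keeps [z] in both environments ([rɔlolizi], [rɔloliz]), so there is no rule changing /z/ to [d] in isolation.
The alternation reflects intervocalic spirantization: voiced stops become fricatives between vowels. /d/ is underlying.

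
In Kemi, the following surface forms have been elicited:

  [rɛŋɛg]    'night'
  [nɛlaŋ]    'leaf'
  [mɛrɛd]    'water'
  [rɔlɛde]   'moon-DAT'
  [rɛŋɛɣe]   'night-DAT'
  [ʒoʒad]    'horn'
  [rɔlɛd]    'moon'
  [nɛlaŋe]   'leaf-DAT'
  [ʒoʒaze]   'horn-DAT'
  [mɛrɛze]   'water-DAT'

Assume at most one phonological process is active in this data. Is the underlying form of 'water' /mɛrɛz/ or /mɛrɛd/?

'water' shows [d] ~ [z] at the end of the stem ([mɛrɛd] vs [mɛrɛze]).
But 'moon' keeps [d] in both environments ([rɔlɛd], [rɔlɛde]), so there is no rule changing /d/ to [z] before the DAT suffix.
The alternation reflects word-final hardening: voiced fricatives become stops word-finally. /z/ is underlying.

/mɛrɛz/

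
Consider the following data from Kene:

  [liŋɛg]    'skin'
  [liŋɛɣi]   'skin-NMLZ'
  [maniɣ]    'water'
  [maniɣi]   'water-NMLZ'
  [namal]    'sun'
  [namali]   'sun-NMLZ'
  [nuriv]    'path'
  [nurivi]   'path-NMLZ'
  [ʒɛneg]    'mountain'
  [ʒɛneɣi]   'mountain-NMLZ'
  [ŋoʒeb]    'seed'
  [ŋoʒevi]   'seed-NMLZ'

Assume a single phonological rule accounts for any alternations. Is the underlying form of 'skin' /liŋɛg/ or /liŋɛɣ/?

'skin' shows [g] ~ [ɣ] at the end of the stem ([liŋɛg] vs [liŋɛɣi]).
The stem 'water' ([maniɣ], [maniɣi]) shows [ɣ] unchanged in both environments, so [ɣ] cannot be basic with [g] derived in isolation.
So /g/ is underlying, and a rule of intervocalic spirantization — voiced stops become fricatives between vowels — gives [ɣ].

/liŋɛg/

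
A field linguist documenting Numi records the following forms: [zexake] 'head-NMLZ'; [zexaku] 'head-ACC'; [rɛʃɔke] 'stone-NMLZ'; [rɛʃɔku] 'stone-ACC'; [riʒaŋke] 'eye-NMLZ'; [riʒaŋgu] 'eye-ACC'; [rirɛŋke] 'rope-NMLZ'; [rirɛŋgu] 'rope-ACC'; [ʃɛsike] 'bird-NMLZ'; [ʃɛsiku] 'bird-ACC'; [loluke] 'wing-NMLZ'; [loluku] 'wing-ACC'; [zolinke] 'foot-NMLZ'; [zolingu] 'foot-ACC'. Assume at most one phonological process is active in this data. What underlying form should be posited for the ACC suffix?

The ACC morpheme has two allomorphs, [-gu] and [-ku].
The NMLZ suffix, which begins with [k], is invariant after every stem; so [k] is not altered by any rule here.
The ACC suffix is therefore /-gu/ underlyingly, with post-vocalic devoicing: voiced stops become voiceless after a vowel.

/-gu/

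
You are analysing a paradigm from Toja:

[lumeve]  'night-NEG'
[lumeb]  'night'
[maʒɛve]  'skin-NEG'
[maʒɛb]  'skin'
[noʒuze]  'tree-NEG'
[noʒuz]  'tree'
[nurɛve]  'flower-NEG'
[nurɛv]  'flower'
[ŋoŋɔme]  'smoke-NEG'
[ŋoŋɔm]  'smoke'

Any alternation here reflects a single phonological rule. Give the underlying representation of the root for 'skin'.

The stem for 'skin' ends in [v] in [maʒɛve] but [b] in [maʒɛb].
The stem 'flower' ([nurɛve], [nurɛv]) shows [v] unchanged in both environments, so [v] cannot be basic with [b] derived in isolation.
So /b/ is underlying, and a rule of intervocalic spirantization — voiced stops become fricatives between vowels — gives [v].

/maʒɛb/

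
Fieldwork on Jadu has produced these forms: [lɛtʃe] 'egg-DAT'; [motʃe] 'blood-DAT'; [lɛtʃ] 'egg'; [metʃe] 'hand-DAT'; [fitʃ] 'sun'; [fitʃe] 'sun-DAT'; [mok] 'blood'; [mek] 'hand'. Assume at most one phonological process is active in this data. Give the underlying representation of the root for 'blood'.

/mok/

The root 'blood' surfaces as [motʃe] and [mok], with a stem-final [tʃ] ~ [k] alternation.
If /tʃ/ were underlying and a rule turned it into [k] in isolation, 'egg' would also alternate; but it has [tʃ] in both [lɛtʃe] and [lɛtʃ].
Therefore /k/ is basic and [tʃ] is derived by palatalization before a front vowel (/k/ becomes palato-alveolar [tʃ] before a front vowel).
The underlying form of 'blood' is therefore /mok/.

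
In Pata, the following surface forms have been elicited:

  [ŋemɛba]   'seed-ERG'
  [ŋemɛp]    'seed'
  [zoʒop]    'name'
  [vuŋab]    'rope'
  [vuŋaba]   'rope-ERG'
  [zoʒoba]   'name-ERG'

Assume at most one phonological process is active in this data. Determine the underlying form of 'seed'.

'seed' shows [p] ~ [b] at the end of the stem ([ŋemɛp] vs [ŋemɛba]).
But 'rope' keeps [b] in both environments ([vuŋab], [vuŋaba]), so there is no rule changing /b/ to [p] in isolation.
Therefore /p/ is basic and [b] is derived by intervocalic voicing (voiceless stops become voiced between vowels).

/ŋemɛp/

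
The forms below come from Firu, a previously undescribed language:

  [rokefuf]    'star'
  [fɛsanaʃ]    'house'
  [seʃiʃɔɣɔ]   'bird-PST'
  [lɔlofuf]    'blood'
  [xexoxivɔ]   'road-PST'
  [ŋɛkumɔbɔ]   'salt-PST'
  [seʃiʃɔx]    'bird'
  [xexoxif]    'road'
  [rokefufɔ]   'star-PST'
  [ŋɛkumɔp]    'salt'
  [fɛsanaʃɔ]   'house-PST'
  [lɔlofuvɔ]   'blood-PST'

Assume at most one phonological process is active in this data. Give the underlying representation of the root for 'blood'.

'blood' shows [f] ~ [v] at the end of the stem ([lɔlofuf] vs [lɔlofuvɔ]).
But 'star' keeps [f] in both environments ([rokefuf], [rokefufɔ]), so there is no rule changing /f/ to [v] before the PST suffix.
Therefore /v/ is basic and [f] is derived by word-final obstruent devoicing (voiced obstruents become voiceless word-finally).

/lɔlofuv/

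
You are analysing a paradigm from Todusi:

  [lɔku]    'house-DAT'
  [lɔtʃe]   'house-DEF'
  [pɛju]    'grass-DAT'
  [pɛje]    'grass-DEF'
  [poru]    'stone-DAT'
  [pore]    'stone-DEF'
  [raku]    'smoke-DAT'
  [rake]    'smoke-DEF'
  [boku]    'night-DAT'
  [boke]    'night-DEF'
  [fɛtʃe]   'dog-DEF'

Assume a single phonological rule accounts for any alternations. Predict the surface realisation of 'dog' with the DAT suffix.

'house' shows [k] ~ [tʃ] at the end of the stem ([lɔku] vs [lɔtʃe]).
Compare 'smoke', with invariant [k] in [raku] and [rake]: an analysis with underlying /k/ and a rule producing [tʃ] before the DEF suffix would wrongly predict alternation here too.
The alternation reflects depalatalization: palato-alveolar /tʃ/ becomes [k] when no front vowel follows. /tʃ/ is underlying.
From [fɛtʃe] the stem 'dog' is /fɛtʃ/; when no front vowel follows this yields [fɛku].

[fɛku]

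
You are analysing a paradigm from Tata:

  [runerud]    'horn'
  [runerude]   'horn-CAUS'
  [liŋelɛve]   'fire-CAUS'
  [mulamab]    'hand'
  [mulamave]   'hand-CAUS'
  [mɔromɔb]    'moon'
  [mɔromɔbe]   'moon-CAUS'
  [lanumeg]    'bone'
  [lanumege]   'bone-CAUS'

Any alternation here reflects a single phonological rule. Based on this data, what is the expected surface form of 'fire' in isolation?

[liŋelɛb]

The root 'hand' surfaces as [mulamab] and [mulamave], with a stem-final [b] ~ [v] alternation.
If /b/ were underlying and a rule turned it into [v] before the CAUS suffix, 'moon' would also alternate; but it has [b] in both [mɔromɔb] and [mɔromɔbe].
Therefore /v/ is basic and [b] is derived by word-final hardening (voiced fricatives become stops word-finally).
The one attested form of 'fire', [liŋelɛve], shows underlying /liŋelɛv/. Applying the same rule word-finally gives [liŋelɛb].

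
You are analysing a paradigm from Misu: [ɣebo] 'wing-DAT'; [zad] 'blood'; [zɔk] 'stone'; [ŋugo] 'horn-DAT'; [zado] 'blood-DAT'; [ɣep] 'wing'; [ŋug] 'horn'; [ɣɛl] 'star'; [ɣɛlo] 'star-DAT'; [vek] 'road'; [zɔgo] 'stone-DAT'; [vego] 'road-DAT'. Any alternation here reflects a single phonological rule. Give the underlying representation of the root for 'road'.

/vek/

In [vego] and [vek] the final segment of 'road' alternates: [g] ~ [k].
If /g/ were underlying and a rule turned it into [k] in isolation, 'horn' would also alternate; but it has [g] in both [ŋugo] and [ŋug].
So /k/ is underlying, and a rule of intervocalic voicing — voiceless stops become voiced between vowels — gives [g].
So 'road' = /vek/.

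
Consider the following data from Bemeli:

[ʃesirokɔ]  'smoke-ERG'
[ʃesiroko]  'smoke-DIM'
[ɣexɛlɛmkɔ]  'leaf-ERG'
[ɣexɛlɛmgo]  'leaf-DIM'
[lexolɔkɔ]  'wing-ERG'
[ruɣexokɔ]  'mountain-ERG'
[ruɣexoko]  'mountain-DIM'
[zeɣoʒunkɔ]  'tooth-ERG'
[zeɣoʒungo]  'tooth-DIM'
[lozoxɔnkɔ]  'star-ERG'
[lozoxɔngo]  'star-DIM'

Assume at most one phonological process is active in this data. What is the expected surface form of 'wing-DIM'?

The DIM suffix surfaces as [-go] and [-ko], depending on the final segment of the stem.
By contrast the ERG suffix keeps its initial [k] throughout — that segment must be underlying.
The DIM suffix is therefore /-go/ underlyingly, with post-vocalic devoicing: voiced stops become voiceless after a vowel.
After 'wing', which ends in a vowel, the suffix surfaces as [-ko], giving [lexolɔko].

[lexolɔko]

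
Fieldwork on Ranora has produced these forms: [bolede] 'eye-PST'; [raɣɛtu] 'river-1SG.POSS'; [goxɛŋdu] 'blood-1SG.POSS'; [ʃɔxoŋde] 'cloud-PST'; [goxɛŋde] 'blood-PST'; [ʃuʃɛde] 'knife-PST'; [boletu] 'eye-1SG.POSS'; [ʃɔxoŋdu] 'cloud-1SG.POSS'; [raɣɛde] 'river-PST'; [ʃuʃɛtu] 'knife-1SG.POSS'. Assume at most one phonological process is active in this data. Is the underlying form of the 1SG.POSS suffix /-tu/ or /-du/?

/-tu/

The 1SG.POSS suffix surfaces as [-du] and [-tu], depending on the final segment of the stem.
By contrast the PST suffix keeps its initial [d] throughout — that segment must be underlying.
The 1SG.POSS suffix is therefore /-tu/ underlyingly, with post-nasal voicing: voiceless stops become voiced after a nasal.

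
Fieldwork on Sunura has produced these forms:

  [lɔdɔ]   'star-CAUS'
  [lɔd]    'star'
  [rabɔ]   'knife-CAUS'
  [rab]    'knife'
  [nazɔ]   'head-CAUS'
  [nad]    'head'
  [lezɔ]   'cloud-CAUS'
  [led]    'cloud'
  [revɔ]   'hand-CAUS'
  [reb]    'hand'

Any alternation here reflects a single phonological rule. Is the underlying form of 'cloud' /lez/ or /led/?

The stem for 'cloud' ends in [z] in [lezɔ] but [d] in [led].
But 'star' keeps [d] in both environments ([lɔdɔ], [lɔd]), so there is no rule changing /d/ to [z] before the CAUS suffix.
The underlying segment must be /z/; voiced fricatives become stops word-finally, yielding [d] there.

/lez/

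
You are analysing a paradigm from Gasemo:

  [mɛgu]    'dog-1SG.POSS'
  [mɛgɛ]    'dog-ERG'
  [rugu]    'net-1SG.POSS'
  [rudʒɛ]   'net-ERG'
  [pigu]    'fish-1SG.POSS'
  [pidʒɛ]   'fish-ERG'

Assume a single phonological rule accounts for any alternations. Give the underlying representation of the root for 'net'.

The stem for 'net' ends in [g] in [rugu] but [dʒ] in [rudʒɛ].
But 'dog' keeps [g] in both environments ([mɛgu], [mɛgɛ]), so there is no rule changing /g/ to [dʒ] before the ERG suffix.
So /dʒ/ is underlying, and a rule of depalatalization — palato-alveolar /dʒ/ becomes [g] when no front vowel follows — gives [g].
The underlying form of 'net' is therefore /rudʒ/.

/rudʒ/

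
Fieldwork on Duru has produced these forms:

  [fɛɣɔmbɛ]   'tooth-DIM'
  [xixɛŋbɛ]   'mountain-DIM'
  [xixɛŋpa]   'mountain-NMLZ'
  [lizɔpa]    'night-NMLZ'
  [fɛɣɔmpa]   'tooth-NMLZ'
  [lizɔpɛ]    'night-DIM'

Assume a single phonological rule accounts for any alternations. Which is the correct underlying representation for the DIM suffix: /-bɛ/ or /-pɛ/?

/-bɛ/

The DIM suffix surfaces as [-bɛ] and [-pɛ], depending on the final segment of the stem.
The NMLZ suffix, which begins with [p], is invariant after every stem; so [p] is not altered by any rule here.
The DIM suffix is therefore /-bɛ/ underlyingly, with post-vocalic devoicing: voiced stops become voiceless after a vowel.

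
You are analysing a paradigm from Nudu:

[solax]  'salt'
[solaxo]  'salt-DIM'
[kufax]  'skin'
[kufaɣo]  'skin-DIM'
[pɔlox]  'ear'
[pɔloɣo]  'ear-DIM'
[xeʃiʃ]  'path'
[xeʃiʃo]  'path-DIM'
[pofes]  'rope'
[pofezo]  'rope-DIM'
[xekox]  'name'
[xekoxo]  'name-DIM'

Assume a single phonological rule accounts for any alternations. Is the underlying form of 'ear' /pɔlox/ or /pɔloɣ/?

The root 'ear' surfaces as [pɔlox] and [pɔloɣo], with a stem-final [x] ~ [ɣ] alternation.
The stem 'name' ([xekox], [xekoxo]) shows [x] unchanged in both environments, so [x] cannot be basic with [ɣ] derived before the DIM suffix.
The alternation reflects word-final obstruent devoicing: voiced obstruents become voiceless word-finally. /ɣ/ is underlying.

/pɔloɣ/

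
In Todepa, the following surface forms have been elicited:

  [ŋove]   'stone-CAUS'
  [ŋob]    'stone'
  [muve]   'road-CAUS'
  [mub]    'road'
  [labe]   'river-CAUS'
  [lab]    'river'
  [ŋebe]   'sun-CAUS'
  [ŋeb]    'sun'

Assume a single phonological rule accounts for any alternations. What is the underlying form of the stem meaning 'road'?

In [muve] and [mub] the final segment of 'road' alternates: [v] ~ [b].
Compare 'sun', with invariant [b] in [ŋebe] and [ŋeb]: an analysis with underlying /b/ and a rule producing [v] before the CAUS suffix would wrongly predict alternation here too.
So /v/ is underlying, and a rule of word-final hardening — voiced fricatives become stops word-finally — gives [b].
So 'road' = /muv/.

/muv/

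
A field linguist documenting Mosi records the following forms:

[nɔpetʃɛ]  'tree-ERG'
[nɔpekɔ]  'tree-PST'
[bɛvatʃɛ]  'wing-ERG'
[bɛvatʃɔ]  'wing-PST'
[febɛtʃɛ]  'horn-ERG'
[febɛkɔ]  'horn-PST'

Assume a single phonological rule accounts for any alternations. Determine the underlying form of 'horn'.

/febɛk/

The root 'horn' surfaces as [febɛtʃɛ] and [febɛkɔ], with a stem-final [tʃ] ~ [k] alternation.
Compare 'wing', with invariant [tʃ] in [bɛvatʃɛ] and [bɛvatʃɔ]: an analysis with underlying /tʃ/ and a rule producing [k] before the PST suffix would wrongly predict alternation here too.
So /k/ is underlying, and a rule of palatalization before a front vowel — /k/ becomes palato-alveolar [tʃ] before a front vowel — gives [tʃ].
Hence 'horn' is /febɛk/ underlyingly.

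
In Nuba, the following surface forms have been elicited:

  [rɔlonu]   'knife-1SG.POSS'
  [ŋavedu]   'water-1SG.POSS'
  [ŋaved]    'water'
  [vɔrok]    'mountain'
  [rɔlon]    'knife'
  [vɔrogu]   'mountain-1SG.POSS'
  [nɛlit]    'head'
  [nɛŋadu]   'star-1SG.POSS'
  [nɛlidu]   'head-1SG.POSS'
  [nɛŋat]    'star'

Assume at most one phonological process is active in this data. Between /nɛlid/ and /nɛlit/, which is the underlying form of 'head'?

/nɛlit/

'head' shows [t] ~ [d] at the end of the stem ([nɛlit] vs [nɛlidu]).
The stem 'water' ([ŋaved], [ŋavedu]) shows [d] unchanged in both environments, so [d] cannot be basic with [t] derived in isolation.
So /t/ is underlying, and a rule of intervocalic voicing — voiceless stops become voiced between vowels — gives [d].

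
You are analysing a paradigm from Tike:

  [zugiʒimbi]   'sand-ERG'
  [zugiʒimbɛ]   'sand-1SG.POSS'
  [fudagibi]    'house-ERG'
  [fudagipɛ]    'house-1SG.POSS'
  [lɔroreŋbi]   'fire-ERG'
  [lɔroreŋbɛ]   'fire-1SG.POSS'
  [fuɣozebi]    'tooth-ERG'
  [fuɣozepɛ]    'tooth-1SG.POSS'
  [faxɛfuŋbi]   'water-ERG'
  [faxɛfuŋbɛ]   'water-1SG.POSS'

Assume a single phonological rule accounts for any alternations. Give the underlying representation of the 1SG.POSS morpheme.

/-pɛ/

The 1SG.POSS morpheme has two allomorphs, [-bɛ] and [-pɛ].
By contrast the ERG suffix keeps its initial [b] throughout — that segment must be underlying.
So the underlying form is /-pɛ/, and voiceless stops become voiced after a nasal.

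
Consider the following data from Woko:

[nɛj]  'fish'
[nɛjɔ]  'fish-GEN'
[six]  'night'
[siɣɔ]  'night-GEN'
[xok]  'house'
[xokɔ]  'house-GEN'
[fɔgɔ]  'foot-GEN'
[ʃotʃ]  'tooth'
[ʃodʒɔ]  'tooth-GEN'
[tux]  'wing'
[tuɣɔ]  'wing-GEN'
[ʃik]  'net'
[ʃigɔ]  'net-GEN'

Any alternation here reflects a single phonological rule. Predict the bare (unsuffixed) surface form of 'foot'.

[fɔk]

'net' shows [k] ~ [g] at the end of the stem ([ʃik] vs [ʃigɔ]).
The stem 'house' ([xok], [xokɔ]) shows [k] unchanged in both environments, so [k] cannot be basic with [g] derived before the GEN suffix.
The alternation reflects word-final obstruent devoicing: voiced obstruents become voiceless word-finally. /g/ is underlying.
The one attested form of 'foot', [fɔgɔ], shows underlying /fɔg/. Applying the same rule word-finally gives [fɔk].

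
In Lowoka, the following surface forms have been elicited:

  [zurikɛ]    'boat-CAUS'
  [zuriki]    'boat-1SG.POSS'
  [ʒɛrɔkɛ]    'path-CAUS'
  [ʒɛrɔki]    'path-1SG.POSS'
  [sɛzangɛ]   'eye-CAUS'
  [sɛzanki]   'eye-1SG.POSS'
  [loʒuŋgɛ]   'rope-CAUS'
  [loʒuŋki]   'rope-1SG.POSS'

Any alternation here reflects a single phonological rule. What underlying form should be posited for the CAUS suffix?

The CAUS morpheme has two allomorphs, [-gɛ] and [-kɛ].
The 1SG.POSS suffix, which begins with [k], is invariant after every stem; so [k] is not altered by any rule here.
So the underlying form is /-gɛ/, and voiced stops become voiceless after a vowel.

/-gɛ/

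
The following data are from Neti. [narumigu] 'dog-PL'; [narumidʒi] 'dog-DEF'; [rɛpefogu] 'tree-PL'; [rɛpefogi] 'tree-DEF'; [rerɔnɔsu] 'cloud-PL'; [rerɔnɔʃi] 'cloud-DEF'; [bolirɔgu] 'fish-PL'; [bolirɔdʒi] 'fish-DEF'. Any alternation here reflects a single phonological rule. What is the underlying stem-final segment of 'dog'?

The stem for 'dog' ends in [g] in [narumigu] but [dʒ] in [narumidʒi].
But 'tree' keeps [g] in both environments ([rɛpefogu], [rɛpefogi]), so there is no rule changing /g/ to [dʒ] before the DEF suffix.
The alternation reflects depalatalization: palato-alveolar /dʒ/ and /ʃ/ become [g] and [s] when no front vowel follows. /dʒ/ is underlying.

/dʒ/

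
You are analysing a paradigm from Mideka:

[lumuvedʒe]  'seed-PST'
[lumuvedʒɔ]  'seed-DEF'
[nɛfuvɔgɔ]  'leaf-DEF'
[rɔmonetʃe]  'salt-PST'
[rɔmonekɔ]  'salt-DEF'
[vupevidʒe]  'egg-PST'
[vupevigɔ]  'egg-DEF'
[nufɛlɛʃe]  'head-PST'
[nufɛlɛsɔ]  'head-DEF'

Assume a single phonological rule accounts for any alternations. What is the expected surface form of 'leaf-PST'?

The stem for 'egg' ends in [dʒ] in [vupevidʒe] but [g] in [vupevigɔ].
But 'seed' keeps [dʒ] in both environments ([lumuvedʒe], [lumuvedʒɔ]), so there is no rule changing /dʒ/ to [g] before the DEF suffix.
The alternation reflects palatalization before a front vowel: /k/, /g/ and /s/ become palato-alveolar [tʃ], [dʒ] and [ʃ] before a front vowel. /g/ is underlying.
The one attested form of 'leaf', [nɛfuvɔgɔ], shows underlying /nɛfuvɔg/. Applying the same rule before a front vowel gives [nɛfuvɔdʒe].

[nɛfuvɔdʒe]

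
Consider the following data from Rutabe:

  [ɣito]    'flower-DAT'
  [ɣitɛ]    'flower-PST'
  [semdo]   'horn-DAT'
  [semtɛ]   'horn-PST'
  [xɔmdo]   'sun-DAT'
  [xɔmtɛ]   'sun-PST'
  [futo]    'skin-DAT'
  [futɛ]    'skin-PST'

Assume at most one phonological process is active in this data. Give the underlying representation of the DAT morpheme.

The DAT suffix surfaces as [-do] and [-to], depending on the final segment of the stem.
The PST suffix, which begins with [t], is invariant after every stem; so [t] is not altered by any rule here.
The DAT suffix is therefore /-do/ underlyingly, with post-vocalic devoicing: voiced stops become voiceless after a vowel.

/-do/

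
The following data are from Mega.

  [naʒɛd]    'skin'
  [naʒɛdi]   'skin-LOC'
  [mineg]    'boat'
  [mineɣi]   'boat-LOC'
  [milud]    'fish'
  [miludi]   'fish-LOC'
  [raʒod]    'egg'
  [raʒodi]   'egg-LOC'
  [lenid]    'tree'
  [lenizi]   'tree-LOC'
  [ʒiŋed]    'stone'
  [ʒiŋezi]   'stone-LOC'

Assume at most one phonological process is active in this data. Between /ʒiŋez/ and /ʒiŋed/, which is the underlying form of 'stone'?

/ʒiŋez/

The root 'stone' surfaces as [ʒiŋed] and [ʒiŋezi], with a stem-final [d] ~ [z] alternation.
If /d/ were underlying and a rule turned it into [z] before the LOC suffix, 'skin' would also alternate; but it has [d] in both [naʒɛd] and [naʒɛdi].
Therefore /z/ is basic and [d] is derived by word-final hardening (voiced fricatives become stops word-finally).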